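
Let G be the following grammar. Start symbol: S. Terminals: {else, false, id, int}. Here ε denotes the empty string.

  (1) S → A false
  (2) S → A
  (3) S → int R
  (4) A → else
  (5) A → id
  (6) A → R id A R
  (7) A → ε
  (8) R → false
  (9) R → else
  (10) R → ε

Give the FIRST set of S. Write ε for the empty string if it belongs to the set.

{ε, else, false, id, int}

FIRST(R) = {ε, else, false}
FIRST(A) = {ε, else, false, id}  (via R id A R)
FIRST(S) = {ε, else, false, id, int}  (via A false, A)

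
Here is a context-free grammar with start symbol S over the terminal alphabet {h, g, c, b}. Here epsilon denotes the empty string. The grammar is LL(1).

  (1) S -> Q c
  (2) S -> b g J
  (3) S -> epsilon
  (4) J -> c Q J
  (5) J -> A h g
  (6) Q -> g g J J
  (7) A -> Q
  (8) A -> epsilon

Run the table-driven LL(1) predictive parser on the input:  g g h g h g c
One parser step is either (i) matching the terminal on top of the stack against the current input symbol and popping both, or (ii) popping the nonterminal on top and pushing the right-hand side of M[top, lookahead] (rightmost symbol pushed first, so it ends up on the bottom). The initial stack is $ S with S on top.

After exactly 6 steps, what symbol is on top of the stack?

h

step 1: stack=$ S  input=g g h g h g c $  — expand S -> Q c
step 2: stack=$ c Q  input=g g h g h g c $  — expand Q -> g g J J
step 3: stack=$ c J J g g  input=g g h g h g c $  — match g
step 4: stack=$ c J J g  input=g h g h g c $  — match g
step 5: stack=$ c J J  input=h g h g c $  — expand J -> A h g
step 6: stack=$ c J g h A  input=h g h g c $  — expand A -> epsilon
Stack after step 6: $ c J g h (top = h).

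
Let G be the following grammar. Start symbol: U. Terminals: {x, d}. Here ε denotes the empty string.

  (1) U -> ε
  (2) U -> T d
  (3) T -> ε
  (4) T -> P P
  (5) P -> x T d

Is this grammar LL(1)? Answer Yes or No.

Yes

FIRST(U) = {ε, d, x}
FIRST(T) = {ε, x}
FIRST(P) = {x}
FOLLOW(U) = {$}
FOLLOW(T) = {d}
FOLLOW(P) = {d, x}
Each cell of M receives at most one production.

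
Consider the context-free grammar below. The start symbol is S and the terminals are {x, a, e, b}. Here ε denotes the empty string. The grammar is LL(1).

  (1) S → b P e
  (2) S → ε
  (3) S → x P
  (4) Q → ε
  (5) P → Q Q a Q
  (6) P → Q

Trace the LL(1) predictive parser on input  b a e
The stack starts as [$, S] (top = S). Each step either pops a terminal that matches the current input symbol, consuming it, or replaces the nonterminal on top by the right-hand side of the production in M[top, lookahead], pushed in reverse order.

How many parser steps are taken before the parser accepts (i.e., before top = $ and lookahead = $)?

8

     Stack        Input    Action
  1  $ S          b a e $  expand S → b P e
  2  $ e P b      b a e $  match b
  3  $ e P        a e $    expand P → Q Q a Q
  4  $ e Q a Q Q  a e $    expand Q → ε
  5  $ e Q a Q    a e $    expand Q → ε
  6  $ e Q a      a e $    match a
  7  $ e Q        e $      expand Q → ε
  8  $ e          e $      match e
Accept reached after 8 steps.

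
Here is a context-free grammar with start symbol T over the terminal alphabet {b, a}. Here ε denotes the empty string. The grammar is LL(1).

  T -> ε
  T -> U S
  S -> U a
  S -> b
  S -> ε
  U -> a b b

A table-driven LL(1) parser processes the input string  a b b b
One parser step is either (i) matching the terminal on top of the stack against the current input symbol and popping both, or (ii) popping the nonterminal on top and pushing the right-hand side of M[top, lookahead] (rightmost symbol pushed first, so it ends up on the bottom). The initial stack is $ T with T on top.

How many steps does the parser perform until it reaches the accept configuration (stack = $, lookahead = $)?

7

     Stack      Input      Action
  1  $ T        a b b b $  expand T -> U S
  2  $ S U      a b b b $  expand U -> a b b
  3  $ S b b a  a b b b $  match a
  4  $ S b b    b b b $    match b
  5  $ S b      b b $      match b
  6  $ S        b $        expand S -> b
  7  $ b        b $        match b
Accept reached after 7 steps.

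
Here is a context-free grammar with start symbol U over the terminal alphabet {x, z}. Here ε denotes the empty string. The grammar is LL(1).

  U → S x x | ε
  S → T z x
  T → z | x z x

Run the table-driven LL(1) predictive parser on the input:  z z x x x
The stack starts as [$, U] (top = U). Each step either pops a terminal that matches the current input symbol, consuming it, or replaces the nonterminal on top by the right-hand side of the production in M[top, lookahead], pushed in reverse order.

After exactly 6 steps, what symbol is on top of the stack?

step 1: stack=$ U  input=z z x x x $  — expand U → S x x
step 2: stack=$ x x S  input=z z x x x $  — expand S → T z x
step 3: stack=$ x x x z T  input=z z x x x $  — expand T → z
step 4: stack=$ x x x z z  input=z z x x x $  — match z
step 5: stack=$ x x x z  input=z x x x $  — match z
step 6: stack=$ x x x  input=x x x $  — match x
Stack after step 6: $ x x (top = x).

x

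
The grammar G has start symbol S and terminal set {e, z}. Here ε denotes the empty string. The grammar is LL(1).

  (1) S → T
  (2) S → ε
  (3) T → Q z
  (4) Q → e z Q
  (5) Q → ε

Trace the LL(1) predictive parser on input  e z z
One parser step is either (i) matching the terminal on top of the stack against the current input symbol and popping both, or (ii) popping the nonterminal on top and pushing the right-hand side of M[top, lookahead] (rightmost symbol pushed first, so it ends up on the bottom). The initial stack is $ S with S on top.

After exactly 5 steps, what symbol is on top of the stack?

Q

     Stack      Input    Action
  1  $ S        e z z $  expand S → T
  2  $ T        e z z $  expand T → Q z
  3  $ z Q      e z z $  expand Q → e z Q
  4  $ z Q z e  e z z $  match e
  5  $ z Q z    z z $    match z
Stack after step 5: $ z Q (top = Q).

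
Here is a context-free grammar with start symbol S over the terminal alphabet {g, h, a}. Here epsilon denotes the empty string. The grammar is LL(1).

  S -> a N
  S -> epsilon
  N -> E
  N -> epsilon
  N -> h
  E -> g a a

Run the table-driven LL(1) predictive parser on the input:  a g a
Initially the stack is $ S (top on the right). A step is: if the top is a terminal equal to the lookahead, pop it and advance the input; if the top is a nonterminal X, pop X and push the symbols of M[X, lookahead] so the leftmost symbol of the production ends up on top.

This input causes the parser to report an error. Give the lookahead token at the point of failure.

$

     Stack    Input    Action
  1  $ S      a g a $  expand S -> a N
  2  $ N a    a g a $  match a
  3  $ N      g a $    expand N -> E
  4  $ E      g a $    expand E -> g a a
  5  $ a a g  g a $    match g
  6  $ a a    a $      match a
  7  $ a      $        error: top is terminal a but lookahead is $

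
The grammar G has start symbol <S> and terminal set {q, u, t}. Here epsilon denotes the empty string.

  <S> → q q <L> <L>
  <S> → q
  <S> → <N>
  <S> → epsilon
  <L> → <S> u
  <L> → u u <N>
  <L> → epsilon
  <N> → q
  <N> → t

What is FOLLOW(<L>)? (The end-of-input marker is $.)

{$, q, t, u}

FIRST(<N>) = {q, t}
FIRST(<S>) = {epsilon, q, t}  (via <N>)
FIRST(<L>) = {epsilon, q, t, u}  (via <S> u)
FOLLOW(<S>) includes $ since <S> is the start symbol.
FOLLOW(<S>): in <L>→<S> u, <S> is followed by u with FIRST {u}. Thus FOLLOW(<S>) = {$, u}.
FOLLOW(<L>): in <S>→q q <L> <L> (occurrence 1), <L> is followed by <L> with FIRST {epsilon, q, t, u}; in <S>→q q <L> <L> (occurrence 1), the suffix after <L> is nullable, so FOLLOW(<L>) ⊇ FOLLOW(<S>) = {$, u}; in <S>→q q <L> <L> (occurrence 2), the suffix after <L> is empty, so FOLLOW(<L>) ⊇ FOLLOW(<S>) = {$, u}. Thus FOLLOW(<L>) = {$, q, t, u}.
FOLLOW(<N>): in <S>→<N>, the suffix after <N> is empty, so FOLLOW(<N>) ⊇ FOLLOW(<S>) = {$, u}; in <L>→u u <N>, the suffix after <N> is empty, so FOLLOW(<N>) ⊇ FOLLOW(<L>) = {$, q, t, u}. Thus FOLLOW(<N>) = {$, q, t, u}.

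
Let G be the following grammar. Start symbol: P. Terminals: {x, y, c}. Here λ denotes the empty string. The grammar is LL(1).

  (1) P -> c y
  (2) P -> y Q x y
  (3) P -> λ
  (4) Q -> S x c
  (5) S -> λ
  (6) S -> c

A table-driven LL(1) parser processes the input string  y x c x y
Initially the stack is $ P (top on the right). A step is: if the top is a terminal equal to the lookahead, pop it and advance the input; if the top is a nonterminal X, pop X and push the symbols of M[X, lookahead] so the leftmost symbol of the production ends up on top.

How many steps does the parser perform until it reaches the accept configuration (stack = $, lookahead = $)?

8

     Stack        Input        Action
  1  $ P          y x c x y $  expand P -> y Q x y
  2  $ y x Q y    y x c x y $  match y
  3  $ y x Q      x c x y $    expand Q -> S x c
  4  $ y x c x S  x c x y $    expand S -> λ
  5  $ y x c x    x c x y $    match x
  6  $ y x c      c x y $      match c
  7  $ y x        x y $        match x
  8  $ y          y $          match y
Accept reached after 8 steps.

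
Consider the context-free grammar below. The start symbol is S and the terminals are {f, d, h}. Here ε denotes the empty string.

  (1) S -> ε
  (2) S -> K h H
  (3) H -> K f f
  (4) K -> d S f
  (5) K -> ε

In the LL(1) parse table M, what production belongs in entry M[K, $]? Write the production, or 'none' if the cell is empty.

none

FIRST(K) = {ε, d}
FIRST(S) = {ε, d, h}  (via K h H)
FIRST(H) = {d, f}  (via K f f)
FOLLOW(S) includes $ since S is the start symbol.
FOLLOW(K): in S->K h H, K is followed by h H with FIRST {h}; in H->K f f, K is followed by f f with FIRST {f}. Thus FOLLOW(K) = {f, h}.
For K -> d S f: FIRST(d S f) = {d}, so it goes in M[K, t] for t ∈ {d}.
For K -> ε: FIRST(ε) = {ε}, so it goes in M[K, t] for t ∈ {}; since ε ∈ FIRST, also for every t ∈ FOLLOW(K) = {f, h}.
None of these place a production in M[K, $].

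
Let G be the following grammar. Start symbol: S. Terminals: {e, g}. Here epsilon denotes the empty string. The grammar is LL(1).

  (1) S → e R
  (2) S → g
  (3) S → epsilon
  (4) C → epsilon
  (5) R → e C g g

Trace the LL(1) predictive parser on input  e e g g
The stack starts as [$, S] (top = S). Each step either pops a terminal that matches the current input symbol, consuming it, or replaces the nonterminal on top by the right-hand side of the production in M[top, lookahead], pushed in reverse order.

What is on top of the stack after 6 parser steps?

step 1: stack=$ S  input=e e g g $  — expand S → e R
step 2: stack=$ R e  input=e e g g $  — match e
step 3: stack=$ R  input=e g g $  — expand R → e C g g
step 4: stack=$ g g C e  input=e g g $  — match e
step 5: stack=$ g g C  input=g g $  — expand C → epsilon
step 6: stack=$ g g  input=g g $  — match g
Stack after step 6: $ g (top = g).

g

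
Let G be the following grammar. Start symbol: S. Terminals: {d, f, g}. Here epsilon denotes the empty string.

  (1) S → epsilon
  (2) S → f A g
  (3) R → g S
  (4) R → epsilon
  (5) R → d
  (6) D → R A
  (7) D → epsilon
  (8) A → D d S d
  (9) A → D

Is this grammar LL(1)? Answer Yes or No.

No

FIRST(S) = {epsilon, f}
FIRST(R) = {epsilon, d, g}
FIRST(D) = {epsilon, d, g}
FIRST(A) = {epsilon, d, g}
FOLLOW(S) = {$, d, g}
FOLLOW(R) = {d, g}
FOLLOW(D) = {d, g}
FOLLOW(A) = {d, g}
Cell M[A, d] receives both A → D d S d and A → D — the grammar is not LL(1).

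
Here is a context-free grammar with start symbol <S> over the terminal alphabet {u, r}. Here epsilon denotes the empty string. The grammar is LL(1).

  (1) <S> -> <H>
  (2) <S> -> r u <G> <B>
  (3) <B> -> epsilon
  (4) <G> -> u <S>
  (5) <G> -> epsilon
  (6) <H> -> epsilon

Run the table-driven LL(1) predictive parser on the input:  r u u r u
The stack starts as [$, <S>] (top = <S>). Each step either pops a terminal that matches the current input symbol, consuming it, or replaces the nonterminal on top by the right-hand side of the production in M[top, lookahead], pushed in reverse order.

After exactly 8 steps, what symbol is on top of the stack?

<G>

     Stack              Input        Action
  1  $ <S>              r u u r u $  expand <S> -> r u <G> <B>
  2  $ <B> <G> u r      r u u r u $  match r
  3  $ <B> <G> u        u u r u $    match u
  4  $ <B> <G>          u r u $      expand <G> -> u <S>
  5  $ <B> <S> u        u r u $      match u
  6  $ <B> <S>          r u $        expand <S> -> r u <G> <B>
  7  $ <B> <B> <G> u r  r u $        match r
  8  $ <B> <B> <G> u    u $          match u
Stack after step 8: $ <B> <B> <G> (top = <G>).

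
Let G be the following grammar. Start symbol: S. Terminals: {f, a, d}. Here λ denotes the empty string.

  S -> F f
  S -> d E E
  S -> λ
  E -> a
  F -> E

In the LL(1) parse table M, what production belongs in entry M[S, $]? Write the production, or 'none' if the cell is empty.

FIRST(E) = {a}
FIRST(F) = {a}  (via E)
FIRST(S) = {λ, a, d}  (via F f)
FOLLOW(S) includes $ since S is the start symbol.
FOLLOW(S): S appears on no right-hand side. Thus FOLLOW(S) = {$}.
For S -> F f: FIRST(F f) = {a}, so it goes in M[S, t] for t ∈ {a}.
For S -> d E E: FIRST(d E E) = {d}, so it goes in M[S, t] for t ∈ {d}.
For S -> λ: FIRST(λ) = {λ}, so it goes in M[S, t] for t ∈ {}; since λ ∈ FIRST, also for every t ∈ FOLLOW(S) = {$}.

S -> λ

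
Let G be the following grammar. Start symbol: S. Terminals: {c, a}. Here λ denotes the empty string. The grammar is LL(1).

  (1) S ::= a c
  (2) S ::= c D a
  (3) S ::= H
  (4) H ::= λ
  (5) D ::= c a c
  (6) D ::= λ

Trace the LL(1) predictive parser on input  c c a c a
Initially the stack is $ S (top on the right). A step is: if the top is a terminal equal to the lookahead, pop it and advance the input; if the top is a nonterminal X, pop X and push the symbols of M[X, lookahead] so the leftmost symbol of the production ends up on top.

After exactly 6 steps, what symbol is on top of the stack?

     Stack      Input        Action
  1  $ S        c c a c a $  expand S ::= c D a
  2  $ a D c    c c a c a $  match c
  3  $ a D      c a c a $    expand D ::= c a c
  4  $ a c a c  c a c a $    match c
  5  $ a c a    a c a $      match a
  6  $ a c      c a $        match c
Stack after step 6: $ a (top = a).

a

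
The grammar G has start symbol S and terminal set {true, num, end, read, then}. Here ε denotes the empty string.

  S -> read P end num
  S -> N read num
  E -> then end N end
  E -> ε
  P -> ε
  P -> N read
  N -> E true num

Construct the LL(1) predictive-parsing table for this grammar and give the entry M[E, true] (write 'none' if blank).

FIRST(E) = {ε, then}
FIRST(N) = {then, true}  (via E true num)
FIRST(S) = {read, then, true}  (via N read num)
FIRST(P) = {ε, then, true}  (via N read)
FOLLOW(S) includes $ since S is the start symbol.
FOLLOW(E): in N->E true num, E is followed by true num with FIRST {true}. Thus FOLLOW(E) = {true}.
For E -> then end N end: FIRST(then end N end) = {then}, so it goes in M[E, t] for t ∈ {then}.
For E -> ε: FIRST(ε) = {ε}, so it goes in M[E, t] for t ∈ {}; since ε ∈ FIRST, also for every t ∈ FOLLOW(E) = {true}.

E -> ε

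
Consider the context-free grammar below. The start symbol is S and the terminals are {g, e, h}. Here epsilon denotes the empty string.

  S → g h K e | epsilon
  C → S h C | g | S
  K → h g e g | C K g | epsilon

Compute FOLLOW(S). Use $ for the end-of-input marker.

FIRST(S): from S→g h K e we get {g}; from S→epsilon we get {epsilon}. So FIRST(S) = {epsilon, g}.
FIRST(C): from C→S h C we get {g, h}; from C→g we get {g}; from C→S we get {epsilon, g}. So FIRST(C) = {epsilon, g, h}.
FIRST(K): from K→h g e g we get {h}; from K→C K g we get {g, h}; from K→epsilon we get {epsilon}. So FIRST(K) = {epsilon, g, h}.
FOLLOW(S) includes $ since S is the start symbol.
FOLLOW(C): in C→S h C, the suffix after C is empty (adds nothing new); in K→C K g, C is followed by K g with FIRST {g, h}. Thus FOLLOW(C) = {g, h}.
FOLLOW(S): in C→S h C, S is followed by h C with FIRST {h}; in C→S, the suffix after S is empty, so FOLLOW(S) ⊇ FOLLOW(C) = {g, h}. Thus FOLLOW(S) = {$, g, h}.
FOLLOW(K): in S→g h K e, K is followed by e with FIRST {e}; in K→C K g, K is followed by g with FIRST {g}. Thus FOLLOW(K) = {e, g}.

{$, g, h}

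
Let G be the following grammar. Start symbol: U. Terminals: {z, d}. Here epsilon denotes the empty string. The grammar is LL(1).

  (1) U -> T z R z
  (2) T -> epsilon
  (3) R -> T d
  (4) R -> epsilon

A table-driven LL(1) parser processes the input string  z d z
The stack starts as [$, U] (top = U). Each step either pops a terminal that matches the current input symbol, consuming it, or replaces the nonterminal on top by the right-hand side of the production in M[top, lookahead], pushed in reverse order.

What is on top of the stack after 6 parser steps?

z

     Stack      Input    Action
  1  $ U        z d z $  expand U -> T z R z
  2  $ z R z T  z d z $  expand T -> epsilon
  3  $ z R z    z d z $  match z
  4  $ z R      d z $    expand R -> T d
  5  $ z d T    d z $    expand T -> epsilon
  6  $ z d      d z $    match d
Stack after step 6: $ z (top = z).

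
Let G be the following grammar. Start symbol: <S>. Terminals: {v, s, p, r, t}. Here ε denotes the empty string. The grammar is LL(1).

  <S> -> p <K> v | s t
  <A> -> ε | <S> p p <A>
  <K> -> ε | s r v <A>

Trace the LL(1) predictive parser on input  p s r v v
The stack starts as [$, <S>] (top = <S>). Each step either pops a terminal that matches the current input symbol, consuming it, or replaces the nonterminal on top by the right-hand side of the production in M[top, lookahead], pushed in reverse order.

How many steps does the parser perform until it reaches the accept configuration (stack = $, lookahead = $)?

     Stack          Input        Action
  1  $ <S>          p s r v v $  expand <S> -> p <K> v
  2  $ v <K> p      p s r v v $  match p
  3  $ v <K>        s r v v $    expand <K> -> s r v <A>
  4  $ v <A> v r s  s r v v $    match s
  5  $ v <A> v r    r v v $      match r
  6  $ v <A> v      v v $        match v
  7  $ v <A>        v $          expand <A> -> ε
  8  $ v            v $          match v
Accept reached after 8 steps.

8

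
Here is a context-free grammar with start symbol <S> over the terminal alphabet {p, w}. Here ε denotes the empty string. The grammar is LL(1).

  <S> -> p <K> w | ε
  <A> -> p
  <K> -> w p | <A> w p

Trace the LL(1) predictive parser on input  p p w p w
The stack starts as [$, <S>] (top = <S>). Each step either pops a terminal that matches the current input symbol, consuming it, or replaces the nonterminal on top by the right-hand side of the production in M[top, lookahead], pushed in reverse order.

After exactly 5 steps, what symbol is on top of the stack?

w

step 1: stack=$ <S>  input=p p w p w $  — expand <S> -> p <K> w
step 2: stack=$ w <K> p  input=p p w p w $  — match p
step 3: stack=$ w <K>  input=p w p w $  — expand <K> -> <A> w p
step 4: stack=$ w p w <A>  input=p w p w $  — expand <A> -> p
step 5: stack=$ w p w p  input=p w p w $  — match p
Stack after step 5: $ w p w (top = w).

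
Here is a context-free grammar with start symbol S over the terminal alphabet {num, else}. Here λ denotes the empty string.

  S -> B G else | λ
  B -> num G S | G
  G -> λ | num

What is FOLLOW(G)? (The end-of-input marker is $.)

{else, num}

FIRST(G) = {λ, num}
FIRST(B) = {λ, num}  (via G)
FIRST(S) = {λ, else, num}  (via B G else)
FOLLOW(S) includes $ since S is the start symbol.
FOLLOW(B): in S->B G else, B is followed by G else with FIRST {else, num}. Thus FOLLOW(B) = {else, num}.
FOLLOW(S): in B->num G S, the suffix after S is empty, so FOLLOW(S) ⊇ FOLLOW(B) = {else, num}. Thus FOLLOW(S) = {$, else, num}.
FOLLOW(G): in S->B G else, G is followed by else with FIRST {else}; in B->num G S, G is followed by S with FIRST {λ, else, num}; in B->num G S, the suffix after G is nullable, so FOLLOW(G) ⊇ FOLLOW(B) = {else, num}; in B->G, the suffix after G is empty, so FOLLOW(G) ⊇ FOLLOW(B) = {else, num}. Thus FOLLOW(G) = {else, num}.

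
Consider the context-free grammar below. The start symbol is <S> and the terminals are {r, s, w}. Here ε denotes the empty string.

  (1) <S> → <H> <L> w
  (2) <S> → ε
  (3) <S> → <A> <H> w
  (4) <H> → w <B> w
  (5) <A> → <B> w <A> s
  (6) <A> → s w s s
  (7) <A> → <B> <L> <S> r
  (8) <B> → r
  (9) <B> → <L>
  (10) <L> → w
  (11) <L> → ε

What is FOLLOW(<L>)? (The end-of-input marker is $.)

{r, s, w}

FIRST(<H>) = {w}
FIRST(<L>) = {ε, w}
FIRST(<B>) = {ε, r, w}  (via <L>)
FIRST(<S>) = {ε, r, s, w}  (via <H> <L> w, <A> <H> w)
FIRST(<A>) = {r, s, w}  (via <B> w <A> s, <B> <L> <S> r)
FOLLOW(<S>) includes $ since <S> is the start symbol.
FOLLOW(<S>): in <A>→<B> <L> <S> r, <S> is followed by r with FIRST {r}. Thus FOLLOW(<S>) = {$, r}.
FOLLOW(<H>): in <S>→<H> <L> w, <H> is followed by <L> w with FIRST {w}; in <S>→<A> <H> w, <H> is followed by w with FIRST {w}. Thus FOLLOW(<H>) = {w}.
FOLLOW(<A>): in <S>→<A> <H> w, <A> is followed by <H> w with FIRST {w}; in <A>→<B> w <A> s, <A> is followed by s with FIRST {s}. Thus FOLLOW(<A>) = {s, w}.
FOLLOW(<B>): in <H>→w <B> w, <B> is followed by w with FIRST {w}; in <A>→<B> w <A> s, <B> is followed by w <A> s with FIRST {w}; in <A>→<B> <L> <S> r, <B> is followed by <L> <S> r with FIRST {r, s, w}. Thus FOLLOW(<B>) = {r, s, w}.
FOLLOW(<L>): in <S>→<H> <L> w, <L> is followed by w with FIRST {w}; in <A>→<B> <L> <S> r, <L> is followed by <S> r with FIRST {r, s, w}; in <B>→<L>, the suffix after <L> is empty, so FOLLOW(<L>) ⊇ FOLLOW(<B>) = {r, s, w}. Thus FOLLOW(<L>) = {r, s, w}.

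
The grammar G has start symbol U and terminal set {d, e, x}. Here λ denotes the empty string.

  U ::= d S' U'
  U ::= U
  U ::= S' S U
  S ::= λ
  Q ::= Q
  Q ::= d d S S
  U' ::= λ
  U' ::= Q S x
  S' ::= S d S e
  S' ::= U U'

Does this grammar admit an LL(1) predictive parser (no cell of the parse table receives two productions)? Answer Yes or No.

No

FIRST(U) = {d}
FIRST(S) = {λ}
FIRST(Q) = {d}
FIRST(U') = {λ, d}
FIRST(S') = {d}
FOLLOW(U) = {$, d}
FOLLOW(S) = {d, e, x}
FOLLOW(Q) = {x}
FOLLOW(U') = {$, d}
FOLLOW(S') = {$, d}
Cell M[Q, d] receives both Q ::= Q and Q ::= d d S S — the grammar is not LL(1).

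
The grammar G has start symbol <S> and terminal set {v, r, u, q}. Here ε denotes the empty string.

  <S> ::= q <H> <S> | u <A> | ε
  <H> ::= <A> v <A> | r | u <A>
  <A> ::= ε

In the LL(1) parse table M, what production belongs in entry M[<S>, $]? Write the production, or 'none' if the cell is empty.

<S> ::= ε

FIRST(<S>) = {ε, q, u}
FIRST(<A>) = {ε}
FIRST(<H>) = {r, u, v}  (via <A> v <A>)
FOLLOW(<S>) includes $ since <S> is the start symbol.
FOLLOW(<S>): in <S>::=q <H> <S>, the suffix after <S> is empty (adds nothing new). Thus FOLLOW(<S>) = {$}.
For <S> ::= q <H> <S>: FIRST(q <H> <S>) = {q}, so it goes in M[<S>, t] for t ∈ {q}.
For <S> ::= u <A>: FIRST(u <A>) = {u}, so it goes in M[<S>, t] for t ∈ {u}.
For <S> ::= ε: FIRST(ε) = {ε}, so it goes in M[<S>, t] for t ∈ {}; since ε ∈ FIRST, also for every t ∈ FOLLOW(<S>) = {$}.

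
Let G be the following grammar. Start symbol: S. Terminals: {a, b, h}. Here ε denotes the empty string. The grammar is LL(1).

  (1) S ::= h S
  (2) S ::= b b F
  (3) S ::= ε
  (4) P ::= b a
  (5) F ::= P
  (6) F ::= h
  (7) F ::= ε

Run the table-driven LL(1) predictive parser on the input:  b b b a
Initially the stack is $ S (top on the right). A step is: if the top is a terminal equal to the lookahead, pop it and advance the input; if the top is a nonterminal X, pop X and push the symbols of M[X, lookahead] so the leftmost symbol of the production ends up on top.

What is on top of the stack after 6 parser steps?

a

     Stack    Input      Action
  1  $ S      b b b a $  expand S ::= b b F
  2  $ F b b  b b b a $  match b
  3  $ F b    b b a $    match b
  4  $ F      b a $      expand F ::= P
  5  $ P      b a $      expand P ::= b a
  6  $ a b    b a $      match b
Stack after step 6: $ a (top = a).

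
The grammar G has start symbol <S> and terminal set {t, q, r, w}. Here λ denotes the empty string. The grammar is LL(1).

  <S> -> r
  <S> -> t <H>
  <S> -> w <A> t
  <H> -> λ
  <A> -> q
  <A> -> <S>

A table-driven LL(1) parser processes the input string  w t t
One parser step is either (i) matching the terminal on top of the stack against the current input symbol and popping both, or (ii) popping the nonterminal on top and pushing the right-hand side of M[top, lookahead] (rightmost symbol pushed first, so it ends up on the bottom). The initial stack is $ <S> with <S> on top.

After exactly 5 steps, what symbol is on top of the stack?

     Stack      Input    Action
  1  $ <S>      w t t $  expand <S> -> w <A> t
  2  $ t <A> w  w t t $  match w
  3  $ t <A>    t t $    expand <A> -> <S>
  4  $ t <S>    t t $    expand <S> -> t <H>
  5  $ t <H> t  t t $    match t
Stack after step 5: $ t <H> (top = <H>).

<H>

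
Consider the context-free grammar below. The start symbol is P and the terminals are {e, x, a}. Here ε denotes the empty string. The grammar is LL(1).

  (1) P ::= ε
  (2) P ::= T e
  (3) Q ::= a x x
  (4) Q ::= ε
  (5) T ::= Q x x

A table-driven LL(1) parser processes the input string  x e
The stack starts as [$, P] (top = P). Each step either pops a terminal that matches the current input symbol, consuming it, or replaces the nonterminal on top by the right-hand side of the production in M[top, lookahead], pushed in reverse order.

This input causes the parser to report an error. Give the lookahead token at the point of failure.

e

step 1: stack=$ P  input=x e $  — expand P ::= T e
step 2: stack=$ e T  input=x e $  — expand T ::= Q x x
step 3: stack=$ e x x Q  input=x e $  — expand Q ::= ε
step 4: stack=$ e x x  input=x e $  — match x
step 5: stack=$ e x  input=e $  — error: top is terminal x but lookahead is e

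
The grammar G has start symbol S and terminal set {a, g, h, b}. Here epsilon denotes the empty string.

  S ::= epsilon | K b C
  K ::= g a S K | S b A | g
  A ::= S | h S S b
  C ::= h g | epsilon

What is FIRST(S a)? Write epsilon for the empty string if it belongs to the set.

{a, b, g}

FIRST(C): from C::=h g we get {h}; from C::=epsilon we get {epsilon}. So FIRST(C) = {epsilon, h}.
FIRST(S): from S::=epsilon we get {epsilon}; from S::=K b C we get {b, g}. So FIRST(S) = {epsilon, b, g}.
FIRST(K): from K::=g a S K we get {g}; from K::=S b A we get {b, g}; from K::=g we get {g}. So FIRST(K) = {b, g}.
FIRST(A): from A::=S we get {epsilon, b, g}; from A::=h S S b we get {h}. So FIRST(A) = {epsilon, b, g, h}.
FIRST(S a): take FIRST of each symbol in turn, carrying on past any symbol whose FIRST contains epsilon; result {a, b, g}.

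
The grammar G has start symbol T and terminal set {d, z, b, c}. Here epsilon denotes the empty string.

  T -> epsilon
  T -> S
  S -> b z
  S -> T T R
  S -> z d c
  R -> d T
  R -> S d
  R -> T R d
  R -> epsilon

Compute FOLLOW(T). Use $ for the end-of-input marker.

{$, b, d, z}

FIRST(T): from T->epsilon we get {epsilon}; from T->S we get {epsilon, b, d, z}. So FIRST(T) = {epsilon, b, d, z}.
FIRST(S): from S->b z we get {b}; from S->T T R we get {epsilon, b, d, z}; from S->z d c we get {z}. So FIRST(S) = {epsilon, b, d, z}.
FIRST(R): from R->d T we get {d}; from R->S d we get {b, d, z}; from R->T R d we get {b, d, z}; from R->epsilon we get {epsilon}. So FIRST(R) = {epsilon, b, d, z}.
FOLLOW(T) includes $ since T is the start symbol.
FOLLOW(T): in S->T T R (occurrence 1), T is followed by T R with FIRST {epsilon, b, d, z}; in S->T T R (occurrence 1), the suffix after T is nullable, so FOLLOW(T) ⊇ FOLLOW(S) = {$, b, d, z}; in S->T T R (occurrence 2), T is followed by R with FIRST {epsilon, b, d, z}; in S->T T R (occurrence 2), the suffix after T is nullable, so FOLLOW(T) ⊇ FOLLOW(S) = {$, b, d, z}; in R->d T, the suffix after T is empty, so FOLLOW(T) ⊇ FOLLOW(R) = {$, b, d, z}; in R->T R d, T is followed by R d with FIRST {b, d, z}. Thus FOLLOW(T) = {$, b, d, z}.
FOLLOW(S): in T->S, the suffix after S is empty, so FOLLOW(S) ⊇ FOLLOW(T) = {$, b, d, z}; in R->S d, S is followed by d with FIRST {d}. Thus FOLLOW(S) = {$, b, d, z}.
FOLLOW(R): in S->T T R, the suffix after R is empty, so FOLLOW(R) ⊇ FOLLOW(S) = {$, b, d, z}; in R->T R d, R is followed by d with FIRST {d}. Thus FOLLOW(R) = {$, b, d, z}.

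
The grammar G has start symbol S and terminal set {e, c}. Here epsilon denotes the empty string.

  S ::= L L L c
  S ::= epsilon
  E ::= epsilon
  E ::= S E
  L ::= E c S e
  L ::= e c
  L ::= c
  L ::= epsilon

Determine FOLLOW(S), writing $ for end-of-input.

FIRST(S): from S::=L L L c we get {c, e}; from S::=epsilon we get {epsilon}. So FIRST(S) = {epsilon, c, e}.
FIRST(E): from E::=epsilon we get {epsilon}; from E::=S E we get {epsilon, c, e}. So FIRST(E) = {epsilon, c, e}.
FIRST(L): from L::=E c S e we get {c, e}; from L::=e c we get {e}; from L::=c we get {c}; from L::=epsilon we get {epsilon}. So FIRST(L) = {epsilon, c, e}.
FOLLOW(S) includes $ since S is the start symbol.
FOLLOW(E): in E::=S E, the suffix after E is empty (adds nothing new); in L::=E c S e, E is followed by c S e with FIRST {c}. Thus FOLLOW(E) = {c}.
FOLLOW(S): in E::=S E, S is followed by E with FIRST {epsilon, c, e}; in E::=S E, the suffix after S is nullable, so FOLLOW(S) ⊇ FOLLOW(E) = {c}; in L::=E c S e, S is followed by e with FIRST {e}. Thus FOLLOW(S) = {$, c, e}.
FOLLOW(L): in S::=L L L c (occurrence 1), L is followed by L L c with FIRST {c, e}; in S::=L L L c (occurrence 2), L is followed by L c with FIRST {c, e}; in S::=L L L c (occurrence 3), L is followed by c with FIRST {c}. Thus FOLLOW(L) = {c, e}.

{$, c, e}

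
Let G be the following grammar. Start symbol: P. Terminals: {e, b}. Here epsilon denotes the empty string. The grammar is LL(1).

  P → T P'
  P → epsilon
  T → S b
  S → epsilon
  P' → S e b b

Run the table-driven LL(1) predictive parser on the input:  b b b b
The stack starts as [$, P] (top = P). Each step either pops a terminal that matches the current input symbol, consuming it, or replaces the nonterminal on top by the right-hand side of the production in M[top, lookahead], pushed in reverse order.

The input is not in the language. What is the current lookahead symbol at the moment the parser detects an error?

b

step 1: stack=$ P  input=b b b b $  — expand P → T P'
step 2: stack=$ P' T  input=b b b b $  — expand T → S b
step 3: stack=$ P' b S  input=b b b b $  — expand S → epsilon
step 4: stack=$ P' b  input=b b b b $  — match b
step 5: stack=$ P'  input=b b b $  — error: M[P', b] is empty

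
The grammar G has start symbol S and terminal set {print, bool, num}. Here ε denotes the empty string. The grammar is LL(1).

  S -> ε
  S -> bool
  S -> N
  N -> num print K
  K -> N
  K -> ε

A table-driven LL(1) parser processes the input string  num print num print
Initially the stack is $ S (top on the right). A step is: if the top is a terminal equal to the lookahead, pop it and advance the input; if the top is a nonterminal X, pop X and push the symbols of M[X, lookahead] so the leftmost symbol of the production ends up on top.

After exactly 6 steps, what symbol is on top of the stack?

num

step 1: stack=$ S  input=num print num print $  — expand S -> N
step 2: stack=$ N  input=num print num print $  — expand N -> num print K
step 3: stack=$ K print num  input=num print num print $  — match num
step 4: stack=$ K print  input=print num print $  — match print
step 5: stack=$ K  input=num print $  — expand K -> N
step 6: stack=$ N  input=num print $  — expand N -> num print K
Stack after step 6: $ K print num (top = num).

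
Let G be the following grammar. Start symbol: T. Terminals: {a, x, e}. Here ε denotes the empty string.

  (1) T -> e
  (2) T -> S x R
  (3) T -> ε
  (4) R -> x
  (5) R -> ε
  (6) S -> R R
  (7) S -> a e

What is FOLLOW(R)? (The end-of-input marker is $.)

{$, x}

FIRST(R) = {ε, x}
FIRST(S) = {ε, a, x}  (via R R)
FIRST(T) = {ε, a, e, x}  (via S x R)
FOLLOW(T) includes $ since T is the start symbol.
FOLLOW(T): T appears on no right-hand side. Thus FOLLOW(T) = {$}.
FOLLOW(S): in T->S x R, S is followed by x R with FIRST {x}. Thus FOLLOW(S) = {x}.
FOLLOW(R): in T->S x R, the suffix after R is empty, so FOLLOW(R) ⊇ FOLLOW(T) = {$}; in S->R R (occurrence 1), R is followed by R with FIRST {ε, x}; in S->R R (occurrence 1), the suffix after R is nullable, so FOLLOW(R) ⊇ FOLLOW(S) = {x}; in S->R R (occurrence 2), the suffix after R is empty, so FOLLOW(R) ⊇ FOLLOW(S) = {x}. Thus FOLLOW(R) = {$, x}.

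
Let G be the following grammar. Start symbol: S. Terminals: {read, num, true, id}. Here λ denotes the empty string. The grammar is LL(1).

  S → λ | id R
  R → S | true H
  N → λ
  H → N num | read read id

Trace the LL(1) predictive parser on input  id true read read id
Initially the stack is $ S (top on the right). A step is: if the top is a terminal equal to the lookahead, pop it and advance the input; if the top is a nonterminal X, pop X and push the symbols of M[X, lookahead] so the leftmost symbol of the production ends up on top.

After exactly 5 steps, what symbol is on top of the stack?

read

step 1: stack=$ S  input=id true read read id $  — expand S → id R
step 2: stack=$ R id  input=id true read read id $  — match id
step 3: stack=$ R  input=true read read id $  — expand R → true H
step 4: stack=$ H true  input=true read read id $  — match true
step 5: stack=$ H  input=read read id $  — expand H → read read id
Stack after step 5: $ id read read (top = read).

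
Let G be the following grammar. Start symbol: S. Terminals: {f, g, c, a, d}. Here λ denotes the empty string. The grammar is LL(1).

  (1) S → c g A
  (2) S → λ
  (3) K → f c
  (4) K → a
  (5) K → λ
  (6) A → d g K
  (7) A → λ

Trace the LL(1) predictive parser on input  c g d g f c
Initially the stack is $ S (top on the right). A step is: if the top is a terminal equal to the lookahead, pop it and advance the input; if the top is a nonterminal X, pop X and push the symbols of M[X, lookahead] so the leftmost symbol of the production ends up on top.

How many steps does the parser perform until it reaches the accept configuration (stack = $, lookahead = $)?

step 1: stack=$ S  input=c g d g f c $  — expand S → c g A
step 2: stack=$ A g c  input=c g d g f c $  — match c
step 3: stack=$ A g  input=g d g f c $  — match g
step 4: stack=$ A  input=d g f c $  — expand A → d g K
step 5: stack=$ K g d  input=d g f c $  — match d
step 6: stack=$ K g  input=g f c $  — match g
step 7: stack=$ K  input=f c $  — expand K → f c
step 8: stack=$ c f  input=f c $  — match f
step 9: stack=$ c  input=c $  — match c
Accept reached after 9 steps.

9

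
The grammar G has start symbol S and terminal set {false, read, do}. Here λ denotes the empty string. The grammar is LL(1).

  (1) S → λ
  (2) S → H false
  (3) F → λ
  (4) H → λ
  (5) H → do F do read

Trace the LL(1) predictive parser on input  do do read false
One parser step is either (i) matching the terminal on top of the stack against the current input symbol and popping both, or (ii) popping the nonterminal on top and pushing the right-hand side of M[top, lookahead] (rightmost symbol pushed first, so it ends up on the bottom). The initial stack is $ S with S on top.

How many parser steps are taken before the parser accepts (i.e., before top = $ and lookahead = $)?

7

step 1: stack=$ S  input=do do read false $  — expand S → H false
step 2: stack=$ false H  input=do do read false $  — expand H → do F do read
step 3: stack=$ false read do F do  input=do do read false $  — match do
step 4: stack=$ false read do F  input=do read false $  — expand F → λ
step 5: stack=$ false read do  input=do read false $  — match do
step 6: stack=$ false read  input=read false $  — match read
step 7: stack=$ false  input=false $  — match false
Accept reached after 7 steps.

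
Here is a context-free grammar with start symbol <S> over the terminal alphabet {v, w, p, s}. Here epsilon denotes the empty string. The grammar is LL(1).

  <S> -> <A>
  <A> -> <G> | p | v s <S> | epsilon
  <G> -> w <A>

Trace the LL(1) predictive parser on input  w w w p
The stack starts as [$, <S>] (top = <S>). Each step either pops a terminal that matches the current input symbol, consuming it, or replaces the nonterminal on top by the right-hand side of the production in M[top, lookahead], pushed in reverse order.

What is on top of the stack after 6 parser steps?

w

step 1: stack=$ <S>  input=w w w p $  — expand <S> -> <A>
step 2: stack=$ <A>  input=w w w p $  — expand <A> -> <G>
step 3: stack=$ <G>  input=w w w p $  — expand <G> -> w <A>
step 4: stack=$ <A> w  input=w w w p $  — match w
step 5: stack=$ <A>  input=w w p $  — expand <A> -> <G>
step 6: stack=$ <G>  input=w w p $  — expand <G> -> w <A>
Stack after step 6: $ <A> w (top = w).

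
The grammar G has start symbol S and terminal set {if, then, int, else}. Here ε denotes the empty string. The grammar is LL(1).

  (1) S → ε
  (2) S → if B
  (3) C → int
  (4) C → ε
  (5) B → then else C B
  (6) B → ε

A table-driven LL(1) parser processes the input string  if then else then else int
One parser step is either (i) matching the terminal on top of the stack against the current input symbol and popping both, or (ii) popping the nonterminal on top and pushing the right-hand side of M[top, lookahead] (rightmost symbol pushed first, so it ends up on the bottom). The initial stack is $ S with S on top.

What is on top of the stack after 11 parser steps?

      Stack            Input                         Action
   1  $ S              if then else then else int $  expand S → if B
   2  $ B if           if then else then else int $  match if
   3  $ B              then else then else int $     expand B → then else C B
   4  $ B C else then  then else then else int $     match then
   5  $ B C else       else then else int $          match else
   6  $ B C            then else int $               expand C → ε
   7  $ B              then else int $               expand B → then else C B
   8  $ B C else then  then else int $               match then
   9  $ B C else       else int $                    match else
  10  $ B C            int $                         expand C → int
  11  $ B int          int $                         match int
Stack after step 11: $ B (top = B).

B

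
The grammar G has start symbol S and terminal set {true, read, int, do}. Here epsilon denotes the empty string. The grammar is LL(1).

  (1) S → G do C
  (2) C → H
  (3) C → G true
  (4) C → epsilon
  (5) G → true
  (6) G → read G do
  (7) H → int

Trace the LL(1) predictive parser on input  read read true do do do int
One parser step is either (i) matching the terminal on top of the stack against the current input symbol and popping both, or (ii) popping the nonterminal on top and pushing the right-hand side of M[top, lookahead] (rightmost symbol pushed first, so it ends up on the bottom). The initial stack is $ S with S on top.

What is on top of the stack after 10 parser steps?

C

step 1: stack=$ S  input=read read true do do do int $  — expand S → G do C
step 2: stack=$ C do G  input=read read true do do do int $  — expand G → read G do
step 3: stack=$ C do do G read  input=read read true do do do int $  — match read
step 4: stack=$ C do do G  input=read true do do do int $  — expand G → read G do
step 5: stack=$ C do do do G read  input=read true do do do int $  — match read
step 6: stack=$ C do do do G  input=true do do do int $  — expand G → true
step 7: stack=$ C do do do true  input=true do do do int $  — match true
step 8: stack=$ C do do do  input=do do do int $  — match do
step 9: stack=$ C do do  input=do do int $  — match do
step 10: stack=$ C do  input=do int $  — match do
Stack after step 10: $ C (top = C).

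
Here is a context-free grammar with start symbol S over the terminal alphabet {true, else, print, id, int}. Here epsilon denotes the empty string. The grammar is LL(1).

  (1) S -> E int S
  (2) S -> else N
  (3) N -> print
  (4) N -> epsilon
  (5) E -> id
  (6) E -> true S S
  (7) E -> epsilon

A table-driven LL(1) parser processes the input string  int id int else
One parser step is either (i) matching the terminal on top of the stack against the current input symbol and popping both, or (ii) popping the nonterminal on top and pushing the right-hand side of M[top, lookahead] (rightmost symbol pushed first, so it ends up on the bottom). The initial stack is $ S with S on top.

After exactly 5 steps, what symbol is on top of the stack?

     Stack      Input              Action
  1  $ S        int id int else $  expand S -> E int S
  2  $ S int E  int id int else $  expand E -> epsilon
  3  $ S int    int id int else $  match int
  4  $ S        id int else $      expand S -> E int S
  5  $ S int E  id int else $      expand E -> id
Stack after step 5: $ S int id (top = id).

id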